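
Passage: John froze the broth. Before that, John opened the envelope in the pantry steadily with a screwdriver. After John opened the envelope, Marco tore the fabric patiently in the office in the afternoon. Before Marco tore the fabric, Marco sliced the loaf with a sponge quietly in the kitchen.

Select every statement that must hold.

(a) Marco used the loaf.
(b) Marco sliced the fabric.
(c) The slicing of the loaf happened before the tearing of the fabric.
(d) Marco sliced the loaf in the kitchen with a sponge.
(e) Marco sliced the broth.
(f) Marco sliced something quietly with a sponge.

(a) Not entailed — the loaf is the patient, not an instrument — Marco used a sponge.
(b) Not entailed — Marco sliced the loaf, not the fabric; the fabric belongs to the tearing event.
(c) Entailed — the narrative places the slicing before the tearing.
(d) Entailed — the original entails any weakening of itself; this just drops 'quietly'.
(e) Not entailed — Marco sliced the loaf, not the broth; the broth belongs to the freezing event.
(f) Entailed — dropping 'in the kitchen' and generalizing the patient leaves a sub-description the original still satisfies.

(c), (d), (f)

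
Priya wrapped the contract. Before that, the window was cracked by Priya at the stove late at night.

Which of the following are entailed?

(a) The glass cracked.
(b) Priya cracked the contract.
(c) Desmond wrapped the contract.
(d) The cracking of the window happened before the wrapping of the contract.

(d)

(a) Not entailed — the window is what cracked, not the glass.
(b) Not entailed — Priya cracked the window, not the contract; the contract belongs to the wrapping event.
(c) Not entailed — the passage has Priya wrapping the contract, not Desmond.
(d) Entailed — the narrative places the cracking before the wrapping.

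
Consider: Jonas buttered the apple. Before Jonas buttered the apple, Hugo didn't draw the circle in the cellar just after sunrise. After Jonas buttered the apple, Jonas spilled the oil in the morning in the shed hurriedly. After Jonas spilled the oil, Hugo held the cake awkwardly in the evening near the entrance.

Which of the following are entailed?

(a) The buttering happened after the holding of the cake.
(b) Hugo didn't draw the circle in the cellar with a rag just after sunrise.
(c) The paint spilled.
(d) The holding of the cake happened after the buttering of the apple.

(b), (d)

(a) Not entailed — the narrative places the buttering before the holding, not after.
(b) Entailed — under negation, adding a further restriction is entailed: if no such drawing event occurred, none occurred with a rag either.
(c) Not entailed — the oil is what spilled, not the paint.
(d) Entailed — the narrative places the buttering before the holding.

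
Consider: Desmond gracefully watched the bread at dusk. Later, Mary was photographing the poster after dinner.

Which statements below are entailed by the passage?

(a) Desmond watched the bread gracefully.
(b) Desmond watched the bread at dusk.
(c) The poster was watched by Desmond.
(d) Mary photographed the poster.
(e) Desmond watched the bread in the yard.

(a), (b)

(a) Entailed — the original entails any weakening of itself; this just drops 'at dusk'.
(b) Entailed — this follows by dropping conjuncts from the watching event's description.
(c) Not entailed — Desmond watched the bread, not the poster; the poster belongs to the photographing event.
(d) Not entailed — 'was photographing' is progressive on an accomplishment; it does not entail the completed 'photographed'.
(e) Not entailed — 'in the yard' adds information not in the original event.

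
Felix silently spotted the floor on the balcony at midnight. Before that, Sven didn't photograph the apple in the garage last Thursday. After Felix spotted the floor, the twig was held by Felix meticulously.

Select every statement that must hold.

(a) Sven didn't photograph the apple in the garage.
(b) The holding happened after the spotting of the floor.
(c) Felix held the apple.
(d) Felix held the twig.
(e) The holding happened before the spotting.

(b), (d)

(a) Not entailed — dropping 'last Thursday' under negation is not valid — the original leaves open that Sven photographed the apple some other way.
(b) Entailed — the narrative places the spotting before the holding.
(c) Not entailed — Felix held the twig, not the apple; the apple belongs to the photographing event.
(d) Entailed — dropping 'meticulously' leaves a sub-description the original still satisfies.
(e) Not entailed — the narrative places the spotting before the holding, not after.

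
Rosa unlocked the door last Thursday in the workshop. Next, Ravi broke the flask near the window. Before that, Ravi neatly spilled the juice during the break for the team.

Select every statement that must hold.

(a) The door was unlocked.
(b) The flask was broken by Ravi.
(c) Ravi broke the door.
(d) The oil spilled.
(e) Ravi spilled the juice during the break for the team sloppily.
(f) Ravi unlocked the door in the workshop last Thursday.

(a) Entailed — the original entails any weakening of itself; this just drops 'last Thursday', 'in the workshop' and generalizes the agent.
(b) Entailed — the original entails any weakening of itself; this just drops 'near the window'.
(c) Not entailed — Ravi broke the flask, not the door; the door belongs to the unlocking event.
(d) Not entailed — the juice is what spilled, not the oil.
(e) Not entailed — 'sloppily' adds a manner not in (and inconsistent with) the original.
(f) Not entailed — the passage has Rosa unlocking the door, not Ravi.

(a), (b)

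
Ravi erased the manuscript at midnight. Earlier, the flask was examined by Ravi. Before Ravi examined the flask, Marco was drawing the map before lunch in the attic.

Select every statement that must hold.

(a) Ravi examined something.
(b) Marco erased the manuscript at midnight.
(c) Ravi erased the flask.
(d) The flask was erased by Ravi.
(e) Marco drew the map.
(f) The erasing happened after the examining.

(a) Entailed — the original entails any weakening of itself; this just generalizes the patient.
(b) Not entailed — the passage has Ravi erasing the manuscript, not Marco.
(c) Not entailed — Ravi erased the manuscript, not the flask; the flask belongs to the examining event.
(d) Not entailed — Ravi erased the manuscript, not the flask; the flask belongs to the examining event.
(e) Not entailed — 'was drawing' is progressive on an accomplishment; it does not entail the completed 'drew'.
(f) Entailed — the narrative places the examining before the erasing.

(a), (f)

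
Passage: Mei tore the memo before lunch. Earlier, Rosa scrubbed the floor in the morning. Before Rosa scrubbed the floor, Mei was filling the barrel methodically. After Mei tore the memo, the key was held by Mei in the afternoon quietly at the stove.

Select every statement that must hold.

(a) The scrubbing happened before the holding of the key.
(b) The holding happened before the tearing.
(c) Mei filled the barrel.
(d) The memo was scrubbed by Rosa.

(a) Entailed — the narrative places the scrubbing before the holding.
(b) Not entailed — the narrative places the tearing before the holding, not after.
(c) Not entailed — 'was filling' is progressive on an accomplishment; it does not entail the completed 'filled'.
(d) Not entailed — Rosa scrubbed the floor, not the memo; the memo belongs to the tearing event.

(a)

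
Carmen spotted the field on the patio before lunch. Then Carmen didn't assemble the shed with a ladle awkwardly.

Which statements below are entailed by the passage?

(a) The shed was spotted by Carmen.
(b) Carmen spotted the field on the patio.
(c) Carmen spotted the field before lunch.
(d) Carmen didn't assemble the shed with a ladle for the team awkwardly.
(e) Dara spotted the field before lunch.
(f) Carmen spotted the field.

(b), (c), (d), (f)

(a) Not entailed — Carmen spotted the field, not the shed; the shed belongs to the assembling event.
(b) Entailed — dropping 'before lunch' leaves a sub-description the original still satisfies.
(c) Entailed — this follows by dropping conjuncts from the spotting event's description.
(d) Entailed — under negation, adding a further restriction is entailed: if no such assembling event occurred, none occurred for the team either.
(e) Not entailed — the passage has Carmen spotting the field, not Dara.
(f) Entailed — dropping 'before lunch', 'on the patio' leaves a sub-description the original still satisfies.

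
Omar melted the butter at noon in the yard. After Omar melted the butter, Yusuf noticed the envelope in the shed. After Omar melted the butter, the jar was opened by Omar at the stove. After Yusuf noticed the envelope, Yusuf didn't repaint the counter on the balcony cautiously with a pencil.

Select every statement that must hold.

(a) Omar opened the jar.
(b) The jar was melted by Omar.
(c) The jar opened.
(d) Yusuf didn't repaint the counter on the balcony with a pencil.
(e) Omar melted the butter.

(a) Entailed — this follows by dropping conjuncts from the opening event's description.
(b) Not entailed — Omar melted the butter, not the jar; the jar belongs to the opening event.
(c) Entailed — 'Omar opened the jar' is causative; it entails the inchoative 'the jar opened'.
(d) Not entailed — dropping 'cautiously' under negation is not valid — the original leaves open that Yusuf repainted the counter some other way.
(e) Entailed — dropping 'at noon', 'in the yard' leaves a sub-description the original still satisfies.

(a), (c), (e)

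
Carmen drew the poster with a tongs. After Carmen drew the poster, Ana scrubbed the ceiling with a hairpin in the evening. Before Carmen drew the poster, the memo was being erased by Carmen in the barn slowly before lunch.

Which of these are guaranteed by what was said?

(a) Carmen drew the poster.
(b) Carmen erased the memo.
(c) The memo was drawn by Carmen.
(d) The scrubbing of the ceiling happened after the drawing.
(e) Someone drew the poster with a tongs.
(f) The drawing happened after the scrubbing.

(a), (d), (e)

(a) Entailed — the original entails any weakening of itself; this just drops 'with a tongs'.
(b) Not entailed — 'was erasing' is progressive on an accomplishment; it does not entail the completed 'erased'.
(c) Not entailed — Carmen drew the poster, not the memo; the memo belongs to the erasing event.
(d) Entailed — the narrative places the drawing before the scrubbing.
(e) Entailed — every conjunct here is already in the original drawing event.
(f) Not entailed — the narrative places the drawing before the scrubbing, not after.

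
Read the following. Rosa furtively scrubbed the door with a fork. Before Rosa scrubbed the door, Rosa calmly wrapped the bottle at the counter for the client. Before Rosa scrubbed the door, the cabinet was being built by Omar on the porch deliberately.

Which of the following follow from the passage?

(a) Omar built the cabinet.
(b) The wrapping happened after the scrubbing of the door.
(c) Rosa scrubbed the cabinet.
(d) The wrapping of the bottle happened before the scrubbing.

(d)

(a) Not entailed — 'was building' is progressive on an accomplishment; it does not entail the completed 'built'.
(b) Not entailed — the narrative places the wrapping before the scrubbing, not after.
(c) Not entailed — Rosa scrubbed the door, not the cabinet; the cabinet belongs to the building event.
(d) Entailed — the narrative places the wrapping before the scrubbing.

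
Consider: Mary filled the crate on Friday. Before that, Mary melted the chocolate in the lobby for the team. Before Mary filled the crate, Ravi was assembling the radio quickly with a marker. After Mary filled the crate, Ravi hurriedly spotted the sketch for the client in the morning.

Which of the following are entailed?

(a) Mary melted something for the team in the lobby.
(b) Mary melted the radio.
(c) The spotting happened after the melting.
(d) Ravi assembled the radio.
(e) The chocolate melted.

(a), (c), (e)

(a) Entailed — generalizing the patient leaves a sub-description the original still satisfies.
(b) Not entailed — Mary melted the chocolate, not the radio; the radio belongs to the assembling event.
(c) Entailed — the narrative places the melting before the spotting.
(d) Not entailed — 'was assembling' is progressive on an accomplishment; it does not entail the completed 'assembled'.
(e) Entailed — 'Mary melted the chocolate' is causative; it entails the inchoative 'the chocolate melted'.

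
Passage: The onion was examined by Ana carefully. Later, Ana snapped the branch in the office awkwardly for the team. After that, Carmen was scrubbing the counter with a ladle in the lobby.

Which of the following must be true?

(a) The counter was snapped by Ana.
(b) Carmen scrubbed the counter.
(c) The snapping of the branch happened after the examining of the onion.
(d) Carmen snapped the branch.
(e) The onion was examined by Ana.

(a) Not entailed — Ana snapped the branch, not the counter; the counter belongs to the scrubbing event.
(b) Entailed — 'scrub' is an activity; 'was scrubbing' entails that some scrubbing happened, so 'scrubbed' holds.
(c) Entailed — the narrative places the examining before the snapping.
(d) Not entailed — the passage has Ana snapping the branch, not Carmen.
(e) Entailed — dropping 'carefully' leaves a sub-description the original still satisfies.

(b), (c), (e)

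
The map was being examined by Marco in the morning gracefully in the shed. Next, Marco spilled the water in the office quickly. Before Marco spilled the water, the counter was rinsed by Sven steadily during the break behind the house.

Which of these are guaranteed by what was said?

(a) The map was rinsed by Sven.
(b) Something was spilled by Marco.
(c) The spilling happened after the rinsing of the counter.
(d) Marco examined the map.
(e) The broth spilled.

(b), (c), (d)

(a) Not entailed — Sven rinsed the counter, not the map; the map belongs to the examining event.
(b) Entailed — dropping 'quickly', 'in the office' and generalizing the patient leaves a sub-description the original still satisfies.
(c) Entailed — the narrative places the rinsing before the spilling.
(d) Entailed — 'examine' is an activity; 'was examining' entails that some examining happened, so 'examined' holds.
(e) Not entailed — the water is what spilled, not the broth.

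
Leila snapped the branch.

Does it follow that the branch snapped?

yes

'Leila snapped the branch' is the causative; it entails the inchoative 'the branch snapped'.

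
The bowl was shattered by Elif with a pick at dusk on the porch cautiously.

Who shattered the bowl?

'Elif' marks the agent of the shattering event.

Elif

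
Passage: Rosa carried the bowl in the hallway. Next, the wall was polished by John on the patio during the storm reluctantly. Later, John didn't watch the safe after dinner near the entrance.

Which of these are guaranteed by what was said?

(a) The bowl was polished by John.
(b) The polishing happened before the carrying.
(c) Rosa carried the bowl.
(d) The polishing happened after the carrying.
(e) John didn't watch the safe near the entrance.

(a) Not entailed — John polished the wall, not the bowl; the bowl belongs to the carrying event.
(b) Not entailed — the narrative places the carrying before the polishing, not after.
(c) Entailed — dropping 'in the hallway' leaves a sub-description the original still satisfies.
(d) Entailed — the narrative places the carrying before the polishing.
(e) Not entailed — dropping 'after dinner' under negation is not valid — the original leaves open that John watched the safe some other way.

(c), (d)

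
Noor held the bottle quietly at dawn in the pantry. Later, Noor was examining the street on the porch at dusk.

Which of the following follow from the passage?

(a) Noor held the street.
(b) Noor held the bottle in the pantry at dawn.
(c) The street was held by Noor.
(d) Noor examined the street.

(b), (d)

(a) Not entailed — Noor held the bottle, not the street; the street belongs to the examining event.
(b) Entailed — dropping 'quietly' leaves a sub-description the original still satisfies.
(c) Not entailed — Noor held the bottle, not the street; the street belongs to the examining event.
(d) Entailed — 'examine' is an activity; 'was examining' entails that some examining happened, so 'examined' holds.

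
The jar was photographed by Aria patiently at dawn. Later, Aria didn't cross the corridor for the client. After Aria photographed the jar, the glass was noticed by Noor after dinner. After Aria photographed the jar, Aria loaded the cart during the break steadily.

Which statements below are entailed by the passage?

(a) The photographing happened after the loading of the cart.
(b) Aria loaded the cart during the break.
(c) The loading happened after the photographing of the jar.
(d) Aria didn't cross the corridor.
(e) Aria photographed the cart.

(b), (c)

(a) Not entailed — the narrative places the photographing before the loading, not after.
(b) Entailed — every conjunct here is already in the original loading event.
(c) Entailed — the narrative places the photographing before the loading.
(d) Not entailed — dropping 'for the client' under negation is not valid — the original leaves open that Aria crossed the corridor some other way.
(e) Not entailed — Aria photographed the jar, not the cart; the cart belongs to the loading event.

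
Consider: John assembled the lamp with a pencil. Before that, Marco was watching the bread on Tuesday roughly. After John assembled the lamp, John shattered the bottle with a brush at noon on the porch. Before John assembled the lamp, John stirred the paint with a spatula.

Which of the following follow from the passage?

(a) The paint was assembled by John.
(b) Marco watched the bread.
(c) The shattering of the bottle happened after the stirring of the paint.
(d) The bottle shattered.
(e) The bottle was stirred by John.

(b), (c), (d)

(a) Not entailed — John assembled the lamp, not the paint; the paint belongs to the stirring event.
(b) Entailed — 'watch' is an activity; 'was watching' entails that some watching happened, so 'watched' holds.
(c) Entailed — the narrative places the stirring before the shattering.
(d) Entailed — 'John shattered the bottle' is causative; it entails the inchoative 'the bottle shattered'.
(e) Not entailed — John stirred the paint, not the bottle; the bottle belongs to the shattering event.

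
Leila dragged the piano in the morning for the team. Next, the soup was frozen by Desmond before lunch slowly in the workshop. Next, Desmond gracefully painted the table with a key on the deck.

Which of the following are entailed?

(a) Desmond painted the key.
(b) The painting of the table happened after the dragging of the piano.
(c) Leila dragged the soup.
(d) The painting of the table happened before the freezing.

(b)

(a) Not entailed — the key is the instrument, not what was painted.
(b) Entailed — the narrative places the dragging before the painting.
(c) Not entailed — Leila dragged the piano, not the soup; the soup belongs to the freezing event.
(d) Not entailed — the narrative places the freezing before the painting, not after.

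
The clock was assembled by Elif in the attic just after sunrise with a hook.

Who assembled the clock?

Elif

'Elif' marks the agent of the assembling event.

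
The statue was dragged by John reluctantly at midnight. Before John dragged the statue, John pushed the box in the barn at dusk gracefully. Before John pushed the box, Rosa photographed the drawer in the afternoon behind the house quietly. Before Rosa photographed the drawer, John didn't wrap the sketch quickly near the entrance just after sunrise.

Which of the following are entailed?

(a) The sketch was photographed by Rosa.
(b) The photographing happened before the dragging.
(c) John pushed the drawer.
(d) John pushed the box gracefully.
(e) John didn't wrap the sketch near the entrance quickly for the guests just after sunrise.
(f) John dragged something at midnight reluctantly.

(b), (d), (e), (f)

(a) Not entailed — Rosa photographed the drawer, not the sketch; the sketch belongs to the wrapping event.
(b) Entailed — the narrative places the photographing before the dragging.
(c) Not entailed — John pushed the box, not the drawer; the drawer belongs to the photographing event.
(d) Entailed — the original entails any weakening of itself; this just drops 'in the barn', 'at dusk'.
(e) Entailed — under negation, adding a further restriction is entailed: if no such wrapping event occurred, none occurred for the guests either.
(f) Entailed — this follows by dropping conjuncts from the dragging event's description.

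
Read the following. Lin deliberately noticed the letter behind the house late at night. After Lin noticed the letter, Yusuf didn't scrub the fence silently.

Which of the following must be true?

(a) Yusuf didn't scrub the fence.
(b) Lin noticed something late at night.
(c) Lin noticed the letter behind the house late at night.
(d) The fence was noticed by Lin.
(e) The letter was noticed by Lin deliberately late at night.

(a) Not entailed — dropping 'silently' under negation is not valid — the original leaves open that Yusuf scrubbed the fence some other way.
(b) Entailed — dropping 'deliberately', 'behind the house' and generalizing the patient leaves a sub-description the original still satisfies.
(c) Entailed — every conjunct here is already in the original noticing event.
(d) Not entailed — Lin noticed the letter, not the fence; the fence belongs to the scrubbing event.
(e) Entailed — this follows by dropping conjuncts from the noticing event's description.

(b), (c), (e)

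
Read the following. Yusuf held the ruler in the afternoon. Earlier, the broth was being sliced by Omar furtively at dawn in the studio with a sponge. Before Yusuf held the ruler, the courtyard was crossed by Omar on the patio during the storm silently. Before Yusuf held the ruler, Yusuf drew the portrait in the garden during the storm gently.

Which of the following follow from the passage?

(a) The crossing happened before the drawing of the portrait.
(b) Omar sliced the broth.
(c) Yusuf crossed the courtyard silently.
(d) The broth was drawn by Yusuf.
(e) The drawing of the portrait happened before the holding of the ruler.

(a) Not entailed — the narrative doesn't order the crossing relative to the drawing.
(b) Not entailed — 'was slicing' is progressive on an accomplishment; it does not entail the completed 'sliced'.
(c) Not entailed — the passage has Omar crossing the courtyard, not Yusuf.
(d) Not entailed — Yusuf drew the portrait, not the broth; the broth belongs to the slicing event.
(e) Entailed — the narrative places the drawing before the holding.

(e)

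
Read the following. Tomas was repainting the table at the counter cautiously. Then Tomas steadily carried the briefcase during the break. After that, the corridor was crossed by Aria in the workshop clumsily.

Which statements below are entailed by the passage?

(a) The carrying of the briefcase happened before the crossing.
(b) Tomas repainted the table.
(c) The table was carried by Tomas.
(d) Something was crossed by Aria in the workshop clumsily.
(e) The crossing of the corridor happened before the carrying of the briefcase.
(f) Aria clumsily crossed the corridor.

(a), (d), (f)

(a) Entailed — the narrative places the carrying before the crossing.
(b) Not entailed — 'was repainting' is progressive on an accomplishment; it does not entail the completed 'repainted'.
(c) Not entailed — Tomas carried the briefcase, not the table; the table belongs to the repainting event.
(d) Entailed — the original entails any weakening of itself; this just generalizes the patient.
(e) Not entailed — the narrative places the carrying before the crossing, not after.
(f) Entailed — the original entails any weakening of itself; this just drops 'in the workshop'.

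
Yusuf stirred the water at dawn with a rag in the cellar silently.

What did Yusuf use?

'with a rag' marks the instrument of the stirring event.

a rag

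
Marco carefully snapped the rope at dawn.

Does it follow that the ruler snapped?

no

Nothing is said about any ruler; only the rope is affected.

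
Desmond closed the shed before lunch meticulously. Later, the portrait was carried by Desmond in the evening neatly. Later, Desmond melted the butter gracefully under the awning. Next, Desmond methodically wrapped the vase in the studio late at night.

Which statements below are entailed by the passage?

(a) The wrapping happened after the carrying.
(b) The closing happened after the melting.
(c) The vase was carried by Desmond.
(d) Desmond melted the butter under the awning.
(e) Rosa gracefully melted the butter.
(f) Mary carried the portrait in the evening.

(a), (d)

(a) Entailed — the narrative places the carrying before the wrapping.
(b) Not entailed — the narrative places the closing before the melting, not after.
(c) Not entailed — Desmond carried the portrait, not the vase; the vase belongs to the wrapping event.
(d) Entailed — this follows by dropping conjuncts from the melting event's description.
(e) Not entailed — the passage has Desmond melting the butter, not Rosa.
(f) Not entailed — the passage has Desmond carrying the portrait, not Mary.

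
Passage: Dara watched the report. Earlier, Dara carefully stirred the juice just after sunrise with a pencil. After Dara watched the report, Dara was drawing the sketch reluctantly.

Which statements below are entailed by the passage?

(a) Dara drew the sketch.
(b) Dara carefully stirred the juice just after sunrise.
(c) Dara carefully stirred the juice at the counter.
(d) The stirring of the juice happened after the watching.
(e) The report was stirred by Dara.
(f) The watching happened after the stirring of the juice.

(a) Not entailed — 'was drawing' is progressive on an accomplishment; it does not entail the completed 'drew'.
(b) Entailed — the original entails any weakening of itself; this just drops 'with a pencil'.
(c) Not entailed — 'at the counter' adds information not in the original event.
(d) Not entailed — the narrative places the stirring before the watching, not after.
(e) Not entailed — Dara stirred the juice, not the report; the report belongs to the watching event.
(f) Entailed — the narrative places the stirring before the watching.

(b), (f)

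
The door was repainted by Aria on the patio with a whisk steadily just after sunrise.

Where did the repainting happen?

'on the patio' marks the location of the repainting event.

on the patio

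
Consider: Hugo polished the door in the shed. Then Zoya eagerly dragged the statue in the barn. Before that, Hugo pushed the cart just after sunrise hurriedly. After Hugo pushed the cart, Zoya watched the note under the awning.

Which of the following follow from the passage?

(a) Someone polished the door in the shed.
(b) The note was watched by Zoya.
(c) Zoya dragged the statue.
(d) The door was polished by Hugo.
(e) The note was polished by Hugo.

(a), (b), (c), (d)

(a) Entailed — this follows by dropping conjuncts from the polishing event's description.
(b) Entailed — dropping 'under the awning' leaves a sub-description the original still satisfies.
(c) Entailed — every conjunct here is already in the original dragging event.
(d) Entailed — the original entails any weakening of itself; this just drops 'in the shed'.
(e) Not entailed — Hugo polished the door, not the note; the note belongs to the watching event.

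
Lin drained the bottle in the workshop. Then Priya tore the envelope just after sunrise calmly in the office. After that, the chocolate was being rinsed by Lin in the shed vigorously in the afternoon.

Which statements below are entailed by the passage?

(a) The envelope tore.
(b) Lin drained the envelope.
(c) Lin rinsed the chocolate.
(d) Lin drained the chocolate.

(a) Entailed — 'Priya tore the envelope' is causative; it entails the inchoative 'the envelope tore'.
(b) Not entailed — Lin drained the bottle, not the envelope; the envelope belongs to the tearing event.
(c) Entailed — 'rinse' is an activity; 'was rinsing' entails that some rinsing happened, so 'rinsed' holds.
(d) Not entailed — Lin drained the bottle, not the chocolate; the chocolate belongs to the rinsing event.

(a), (c)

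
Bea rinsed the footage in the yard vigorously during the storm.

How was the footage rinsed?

'vigorously' marks the manner of the rinsing event.

vigorously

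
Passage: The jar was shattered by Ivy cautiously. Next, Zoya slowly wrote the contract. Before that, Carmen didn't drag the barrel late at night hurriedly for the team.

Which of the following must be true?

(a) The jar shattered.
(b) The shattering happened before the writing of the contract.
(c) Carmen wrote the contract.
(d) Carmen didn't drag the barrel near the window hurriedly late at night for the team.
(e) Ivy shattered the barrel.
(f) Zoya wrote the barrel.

(a), (b), (d)

(a) Entailed — 'Ivy shattered the jar' is causative; it entails the inchoative 'the jar shattered'.
(b) Entailed — the narrative places the shattering before the writing.
(c) Not entailed — the passage has Zoya writing the contract, not Carmen.
(d) Entailed — under negation, adding a further restriction is entailed: if no such dragging event occurred, none occurred near the window either.
(e) Not entailed — Ivy shattered the jar, not the barrel; the barrel belongs to the dragging event.
(f) Not entailed — Zoya wrote the contract, not the barrel; the barrel belongs to the dragging event.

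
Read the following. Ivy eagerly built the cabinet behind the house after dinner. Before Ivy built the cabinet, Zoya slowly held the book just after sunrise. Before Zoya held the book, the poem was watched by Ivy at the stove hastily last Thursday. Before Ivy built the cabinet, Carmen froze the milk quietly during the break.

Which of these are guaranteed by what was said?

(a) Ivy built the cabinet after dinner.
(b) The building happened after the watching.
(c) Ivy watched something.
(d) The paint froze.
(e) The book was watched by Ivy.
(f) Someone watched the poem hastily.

(a), (b), (c), (f)

(a) Entailed — this follows by dropping conjuncts from the building event's description.
(b) Entailed — the narrative places the watching before the building.
(c) Entailed — every conjunct here is already in the original watching event.
(d) Not entailed — the milk is what froze, not the paint.
(e) Not entailed — Ivy watched the poem, not the book; the book belongs to the holding event.
(f) Entailed — this follows by dropping conjuncts from the watching event's description.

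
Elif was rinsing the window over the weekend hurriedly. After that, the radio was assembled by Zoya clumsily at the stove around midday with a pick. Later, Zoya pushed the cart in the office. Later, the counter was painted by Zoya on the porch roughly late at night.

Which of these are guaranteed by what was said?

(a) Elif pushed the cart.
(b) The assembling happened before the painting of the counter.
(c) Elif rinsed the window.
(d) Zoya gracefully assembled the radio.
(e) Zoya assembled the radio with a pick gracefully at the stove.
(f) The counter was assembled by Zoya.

(a) Not entailed — the passage has Zoya pushing the cart, not Elif.
(b) Entailed — the narrative places the assembling before the painting.
(c) Entailed — 'rinse' is an activity; 'was rinsing' entails that some rinsing happened, so 'rinsed' holds.
(d) Not entailed — 'gracefully' adds a manner not in (and inconsistent with) the original.
(e) Not entailed — 'gracefully' adds a manner not in (and inconsistent with) the original.
(f) Not entailed — Zoya assembled the radio, not the counter; the counter belongs to the painting event.

(b), (c)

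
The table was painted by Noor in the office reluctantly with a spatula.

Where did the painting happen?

in the office

'in the office' marks the location of the painting event.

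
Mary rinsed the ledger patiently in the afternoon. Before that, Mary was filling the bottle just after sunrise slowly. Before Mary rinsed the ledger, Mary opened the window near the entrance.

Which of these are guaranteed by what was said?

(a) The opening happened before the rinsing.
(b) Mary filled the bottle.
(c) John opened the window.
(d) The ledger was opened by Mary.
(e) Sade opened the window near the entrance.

(a) Entailed — the narrative places the opening before the rinsing.
(b) Not entailed — 'was filling' is progressive on an accomplishment; it does not entail the completed 'filled'.
(c) Not entailed — the passage has Mary opening the window, not John.
(d) Not entailed — Mary opened the window, not the ledger; the ledger belongs to the rinsing event.
(e) Not entailed — the passage has Mary opening the window, not Sade.

(a)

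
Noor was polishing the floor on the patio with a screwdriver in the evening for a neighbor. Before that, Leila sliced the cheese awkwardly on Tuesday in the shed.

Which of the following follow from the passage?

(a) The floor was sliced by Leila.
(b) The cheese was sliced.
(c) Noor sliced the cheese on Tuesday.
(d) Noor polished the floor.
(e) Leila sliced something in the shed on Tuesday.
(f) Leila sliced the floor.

(b), (d), (e)

(a) Not entailed — Leila sliced the cheese, not the floor; the floor belongs to the polishing event.
(b) Entailed — this follows by dropping conjuncts from the slicing event's description.
(c) Not entailed — the passage has Leila slicing the cheese, not Noor.
(d) Entailed — 'polish' is an activity; 'was polishing' entails that some polishing happened, so 'polished' holds.
(e) Entailed — the original entails any weakening of itself; this just drops 'awkwardly' and generalizes the patient.
(f) Not entailed — Leila sliced the cheese, not the floor; the floor belongs to the polishing event.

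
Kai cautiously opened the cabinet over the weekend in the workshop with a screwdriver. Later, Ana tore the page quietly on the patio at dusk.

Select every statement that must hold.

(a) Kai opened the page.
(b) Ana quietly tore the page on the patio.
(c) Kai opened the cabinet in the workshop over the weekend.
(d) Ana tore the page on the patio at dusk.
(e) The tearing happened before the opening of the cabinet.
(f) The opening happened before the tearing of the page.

(a) Not entailed — Kai opened the cabinet, not the page; the page belongs to the tearing event.
(b) Entailed — every conjunct here is already in the original tearing event.
(c) Entailed — every conjunct here is already in the original opening event.
(d) Entailed — this follows by dropping conjuncts from the tearing event's description.
(e) Not entailed — the narrative places the opening before the tearing, not after.
(f) Entailed — the narrative places the opening before the tearing.

(b), (c), (d), (f)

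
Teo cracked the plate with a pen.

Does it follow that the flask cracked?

no

Nothing is said about any flask; only the plate is affected.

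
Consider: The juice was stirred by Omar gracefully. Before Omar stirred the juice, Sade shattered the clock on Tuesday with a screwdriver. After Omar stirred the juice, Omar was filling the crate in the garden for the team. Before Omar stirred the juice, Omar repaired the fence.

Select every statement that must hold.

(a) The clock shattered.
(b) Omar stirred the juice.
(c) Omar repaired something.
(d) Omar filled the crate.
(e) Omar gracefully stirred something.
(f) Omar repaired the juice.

(a), (b), (c), (e)

(a) Entailed — 'Sade shattered the clock' is causative; it entails the inchoative 'the clock shattered'.
(b) Entailed — this follows by dropping conjuncts from the stirring event's description.
(c) Entailed — generalizing the patient leaves a sub-description the original still satisfies.
(d) Not entailed — 'was filling' is progressive on an accomplishment; it does not entail the completed 'filled'.
(e) Entailed — generalizing the patient leaves a sub-description the original still satisfies.
(f) Not entailed — Omar repaired the fence, not the juice; the juice belongs to the stirring event.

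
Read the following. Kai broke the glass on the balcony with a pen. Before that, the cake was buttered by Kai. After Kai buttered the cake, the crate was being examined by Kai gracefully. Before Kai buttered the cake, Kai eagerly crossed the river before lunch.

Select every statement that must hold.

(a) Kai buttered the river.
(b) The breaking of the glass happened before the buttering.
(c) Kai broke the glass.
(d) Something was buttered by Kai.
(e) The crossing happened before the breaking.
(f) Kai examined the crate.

(a) Not entailed — Kai buttered the cake, not the river; the river belongs to the crossing event.
(b) Not entailed — the narrative places the buttering before the breaking, not after.
(c) Entailed — every conjunct here is already in the original breaking event.
(d) Entailed — this follows by dropping conjuncts from the buttering event's description.
(e) Entailed — the narrative places the crossing before the breaking.
(f) Entailed — 'examine' is an activity; 'was examining' entails that some examining happened, so 'examined' holds.

(c), (d), (e), (f)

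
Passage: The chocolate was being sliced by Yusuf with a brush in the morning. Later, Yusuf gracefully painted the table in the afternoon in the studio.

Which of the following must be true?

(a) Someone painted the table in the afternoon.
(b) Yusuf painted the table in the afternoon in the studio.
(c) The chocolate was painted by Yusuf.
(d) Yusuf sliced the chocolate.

(a), (b)

(a) Entailed — this follows by dropping conjuncts from the painting event's description.
(b) Entailed — every conjunct here is already in the original painting event.
(c) Not entailed — Yusuf painted the table, not the chocolate; the chocolate belongs to the slicing event.
(d) Not entailed — 'was slicing' is progressive on an accomplishment; it does not entail the completed 'sliced'.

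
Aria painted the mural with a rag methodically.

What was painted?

the mural

'the mural' marks the patient of the painting event.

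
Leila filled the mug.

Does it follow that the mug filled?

'Leila filled the mug' is the causative; it entails the inchoative 'the mug filled'.

yes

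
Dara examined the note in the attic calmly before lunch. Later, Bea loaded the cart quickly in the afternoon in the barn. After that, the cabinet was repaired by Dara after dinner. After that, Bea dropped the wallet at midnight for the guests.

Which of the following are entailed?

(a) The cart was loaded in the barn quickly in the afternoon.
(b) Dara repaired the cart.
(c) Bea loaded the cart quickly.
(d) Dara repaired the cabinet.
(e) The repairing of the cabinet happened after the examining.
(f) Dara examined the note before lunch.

(a), (c), (d), (e), (f)

(a) Entailed — generalizing the agent leaves a sub-description the original still satisfies.
(b) Not entailed — Dara repaired the cabinet, not the cart; the cart belongs to the loading event.
(c) Entailed — dropping 'in the afternoon', 'in the barn' leaves a sub-description the original still satisfies.
(d) Entailed — dropping 'after dinner' leaves a sub-description the original still satisfies.
(e) Entailed — the narrative places the examining before the repairing.
(f) Entailed — dropping 'calmly', 'in the attic' leaves a sub-description the original still satisfies.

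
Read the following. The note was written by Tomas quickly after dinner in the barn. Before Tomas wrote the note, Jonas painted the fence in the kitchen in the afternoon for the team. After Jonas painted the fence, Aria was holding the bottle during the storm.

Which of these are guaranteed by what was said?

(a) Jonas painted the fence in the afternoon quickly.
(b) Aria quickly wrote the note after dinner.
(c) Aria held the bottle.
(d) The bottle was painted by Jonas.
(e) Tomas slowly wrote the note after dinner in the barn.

(a) Not entailed — 'quickly' adds information not in the original event.
(b) Not entailed — the passage has Tomas writing the note, not Aria.
(c) Entailed — 'hold' is an activity; 'was holding' entails that some holding happened, so 'held' holds.
(d) Not entailed — Jonas painted the fence, not the bottle; the bottle belongs to the holding event.
(e) Not entailed — 'slowly' adds a manner not in (and inconsistent with) the original.

(c)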